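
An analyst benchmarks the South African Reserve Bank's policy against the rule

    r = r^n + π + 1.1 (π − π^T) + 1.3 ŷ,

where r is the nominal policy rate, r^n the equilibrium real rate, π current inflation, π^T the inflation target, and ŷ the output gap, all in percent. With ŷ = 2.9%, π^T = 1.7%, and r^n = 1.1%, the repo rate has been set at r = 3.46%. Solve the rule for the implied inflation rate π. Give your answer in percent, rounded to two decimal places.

Collecting π: r = r^n + (1 + 1.1) π − 1.1 π^T + 1.3 ŷ
2.1 π = 3.46 − 1.1 + 1.1 × 1.7 − 1.3 × 2.9 = 0.46
π = 0.46 / 2.1 = 0.22

0.22%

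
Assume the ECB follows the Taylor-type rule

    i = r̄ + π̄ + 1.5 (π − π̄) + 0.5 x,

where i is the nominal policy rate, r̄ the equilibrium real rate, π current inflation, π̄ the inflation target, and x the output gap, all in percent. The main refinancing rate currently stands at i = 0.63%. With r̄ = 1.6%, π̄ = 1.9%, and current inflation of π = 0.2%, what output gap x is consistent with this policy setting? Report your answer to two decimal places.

-0.64%

0.5 x = 0.63 − 1.6 − 1.9 − 1.5 × (0.2 − 1.9) = -0.32
x = -0.32 / 0.5 = -0.64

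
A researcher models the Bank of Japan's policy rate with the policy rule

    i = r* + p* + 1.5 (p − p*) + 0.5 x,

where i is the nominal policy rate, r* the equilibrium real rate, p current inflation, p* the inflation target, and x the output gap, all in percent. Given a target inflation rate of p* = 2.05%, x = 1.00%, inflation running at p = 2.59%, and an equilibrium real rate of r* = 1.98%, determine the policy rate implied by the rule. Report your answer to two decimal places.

5.34%

i = 1.98 + 2.05 + 1.5 × (2.59 − 2.05) + 0.5 × 1.00
   = 1.98 + 2.05 + 0.81 + 0.5 = 5.34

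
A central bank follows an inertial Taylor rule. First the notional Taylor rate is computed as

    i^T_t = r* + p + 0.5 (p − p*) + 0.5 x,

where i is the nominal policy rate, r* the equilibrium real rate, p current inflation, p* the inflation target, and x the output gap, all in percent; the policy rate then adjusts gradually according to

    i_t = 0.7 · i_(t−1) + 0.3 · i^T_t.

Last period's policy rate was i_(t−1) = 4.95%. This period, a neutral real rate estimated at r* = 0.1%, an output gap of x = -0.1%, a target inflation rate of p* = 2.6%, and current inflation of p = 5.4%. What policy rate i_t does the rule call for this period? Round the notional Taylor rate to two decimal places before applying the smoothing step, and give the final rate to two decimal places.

5.52%

i^T_t = 0.1 + 5.4 + 0.5 × (5.4 − 2.6) + 0.5 × (-0.1)
   = 0.1 + 5.4 + 1.4 − 0.05 = 6.85
i_t = 0.7 × 4.95 + 0.3 × 6.85 = 3.465 + 2.055 = 5.52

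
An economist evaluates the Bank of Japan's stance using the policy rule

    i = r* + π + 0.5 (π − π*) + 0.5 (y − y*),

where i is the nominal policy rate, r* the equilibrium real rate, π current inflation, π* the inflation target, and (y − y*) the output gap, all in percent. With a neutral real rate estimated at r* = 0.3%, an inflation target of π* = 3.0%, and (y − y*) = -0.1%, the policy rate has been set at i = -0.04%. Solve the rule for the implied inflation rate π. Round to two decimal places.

Collecting π: i = r* + (1 + 0.5) π − 0.5 π* + 0.5 (y − y*)
1.5 π = -0.04 − 0.3 + 0.5 × 3.0 − 0.5 × (-0.1) = 1.21
π = 1.21 / 1.5 = 0.81

0.81%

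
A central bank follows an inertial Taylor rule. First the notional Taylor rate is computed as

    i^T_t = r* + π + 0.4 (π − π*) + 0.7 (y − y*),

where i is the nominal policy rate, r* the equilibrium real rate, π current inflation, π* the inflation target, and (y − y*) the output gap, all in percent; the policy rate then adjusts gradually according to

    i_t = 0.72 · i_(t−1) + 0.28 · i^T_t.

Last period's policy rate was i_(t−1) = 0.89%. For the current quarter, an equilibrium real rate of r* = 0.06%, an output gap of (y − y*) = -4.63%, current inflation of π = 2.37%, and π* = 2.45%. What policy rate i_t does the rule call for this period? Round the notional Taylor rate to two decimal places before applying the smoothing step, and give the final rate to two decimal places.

i^T_t = 0.06 + 2.37 + 0.4 × (2.37 − 2.45) + 0.7 × (-4.63)
   = 0.06 + 2.37 − 0.032 − 3.241 = -0.84
i_t = 0.72 × 0.89 + 0.28 × (-0.84) = 0.6408 − 0.2352 = 0.41

0.41%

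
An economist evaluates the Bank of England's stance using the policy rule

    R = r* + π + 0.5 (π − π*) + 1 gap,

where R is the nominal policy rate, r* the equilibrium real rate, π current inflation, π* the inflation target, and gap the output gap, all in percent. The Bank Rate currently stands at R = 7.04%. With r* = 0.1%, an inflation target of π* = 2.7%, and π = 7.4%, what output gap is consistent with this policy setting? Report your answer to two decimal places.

-2.81%

1 gap = 7.04 − 0.1 − 7.4 − 0.5 × (7.4 − 2.7) = -2.81
gap = -2.81 / 1 = -2.81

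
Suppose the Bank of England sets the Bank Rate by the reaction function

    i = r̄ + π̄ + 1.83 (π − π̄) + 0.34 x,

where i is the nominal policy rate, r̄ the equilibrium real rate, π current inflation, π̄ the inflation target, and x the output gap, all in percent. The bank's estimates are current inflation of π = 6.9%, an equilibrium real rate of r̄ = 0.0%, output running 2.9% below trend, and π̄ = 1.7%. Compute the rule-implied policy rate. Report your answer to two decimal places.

10.23%

Output 2.9% below potential → x = -2.9.
i = 0.0 + 1.7 + 1.83 × (6.9 − 1.7) + 0.34 × (-2.9)
   = 0.0 + 1.7 + 9.516 − 0.986 = 10.23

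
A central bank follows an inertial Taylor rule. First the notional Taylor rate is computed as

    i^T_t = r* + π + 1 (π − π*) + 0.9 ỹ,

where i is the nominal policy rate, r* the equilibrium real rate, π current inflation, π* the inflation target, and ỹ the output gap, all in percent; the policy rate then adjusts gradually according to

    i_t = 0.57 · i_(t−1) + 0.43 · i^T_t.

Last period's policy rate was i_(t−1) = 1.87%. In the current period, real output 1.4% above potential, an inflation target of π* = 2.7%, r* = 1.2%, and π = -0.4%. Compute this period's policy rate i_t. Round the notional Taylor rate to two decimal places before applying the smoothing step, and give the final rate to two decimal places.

Output 1.4% above potential → ỹ = 1.4.
i^T_t = 1.2 + (-0.4) + 1 × (-0.4 − 2.7) + 0.9 × 1.4
   = 1.2 − 0.4 − 3.1 + 1.26 = -1.04
i_t = 0.57 × 1.87 + 0.43 × (-1.04) = 1.0659 − 0.4472 = 0.62

0.62%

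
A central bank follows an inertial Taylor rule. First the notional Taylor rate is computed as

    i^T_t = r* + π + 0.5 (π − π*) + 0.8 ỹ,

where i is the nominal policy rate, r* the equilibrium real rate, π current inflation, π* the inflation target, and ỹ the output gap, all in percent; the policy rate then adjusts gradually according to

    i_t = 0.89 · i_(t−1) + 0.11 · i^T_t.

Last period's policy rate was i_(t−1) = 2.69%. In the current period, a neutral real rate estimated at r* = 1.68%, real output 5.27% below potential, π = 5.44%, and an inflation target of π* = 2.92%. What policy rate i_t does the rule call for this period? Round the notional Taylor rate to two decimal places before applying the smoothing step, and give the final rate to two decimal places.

Output 5.27% below potential → ỹ = -5.27.
i^T_t = 1.68 + 5.44 + 0.5 × (5.44 − 2.92) + 0.8 × (-5.27)
   = 1.68 + 5.44 + 1.26 − 4.216 = 4.16
i_t = 0.89 × 2.69 + 0.11 × 4.16 = 2.3941 + 0.4576 = 2.85

2.85%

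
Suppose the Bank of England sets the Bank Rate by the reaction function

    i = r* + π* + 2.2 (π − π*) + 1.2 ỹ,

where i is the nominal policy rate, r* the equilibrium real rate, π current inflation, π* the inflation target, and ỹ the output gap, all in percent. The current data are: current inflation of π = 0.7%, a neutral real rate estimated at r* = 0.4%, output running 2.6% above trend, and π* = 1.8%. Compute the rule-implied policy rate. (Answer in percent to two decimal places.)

2.90%

Output 2.6% above potential → ỹ = 2.6.
i = 0.4 + 1.8 + 2.2 × (0.7 − 1.8) + 1.2 × 2.6
   = 0.4 + 1.8 − 2.42 + 3.12 = 2.90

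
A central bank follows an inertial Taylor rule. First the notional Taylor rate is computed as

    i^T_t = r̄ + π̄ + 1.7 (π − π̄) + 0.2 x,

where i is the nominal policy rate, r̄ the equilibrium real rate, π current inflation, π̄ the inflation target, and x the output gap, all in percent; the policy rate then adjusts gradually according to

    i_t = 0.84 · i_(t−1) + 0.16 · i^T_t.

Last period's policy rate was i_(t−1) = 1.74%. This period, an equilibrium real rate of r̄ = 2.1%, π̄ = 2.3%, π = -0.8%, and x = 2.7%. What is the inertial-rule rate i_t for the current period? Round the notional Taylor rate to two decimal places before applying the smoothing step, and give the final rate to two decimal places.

i^T_t = 2.1 + 2.3 + 1.7 × (-0.8 − 2.3) + 0.2 × 2.7
   = 2.1 + 2.3 − 5.27 + 0.54 = -0.33
i_t = 0.84 × 1.74 + 0.16 × (-0.33) = 1.4616 − 0.0528 = 1.41

1.41%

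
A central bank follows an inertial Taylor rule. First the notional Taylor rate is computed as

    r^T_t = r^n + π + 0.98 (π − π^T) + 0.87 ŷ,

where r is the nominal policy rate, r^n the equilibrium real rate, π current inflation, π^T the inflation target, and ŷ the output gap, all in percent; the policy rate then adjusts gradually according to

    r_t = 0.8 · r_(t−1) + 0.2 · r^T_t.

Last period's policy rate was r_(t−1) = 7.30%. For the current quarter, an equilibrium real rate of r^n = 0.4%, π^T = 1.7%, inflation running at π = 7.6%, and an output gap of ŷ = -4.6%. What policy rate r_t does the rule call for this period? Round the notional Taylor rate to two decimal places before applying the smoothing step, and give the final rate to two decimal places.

7.80%

r^T_t = 0.4 + 7.6 + 0.98 × (7.6 − 1.7) + 0.87 × (-4.6)
   = 0.4 + 7.6 + 5.782 − 4.002 = 9.78
r_t = 0.8 × 7.30 + 0.2 × 9.78 = 5.84 + 1.956 = 7.80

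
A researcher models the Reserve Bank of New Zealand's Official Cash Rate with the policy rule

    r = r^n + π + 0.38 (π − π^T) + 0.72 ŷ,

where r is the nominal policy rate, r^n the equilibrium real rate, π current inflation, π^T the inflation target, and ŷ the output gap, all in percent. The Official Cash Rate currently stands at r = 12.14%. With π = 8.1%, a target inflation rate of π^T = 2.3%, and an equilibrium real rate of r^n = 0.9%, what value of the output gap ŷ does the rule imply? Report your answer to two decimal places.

0.72 ŷ = 12.14 − 0.9 − 8.1 − 0.38 × (8.1 − 2.3) = 0.936
ŷ = 0.936 / 0.72 = 1.30

1.30%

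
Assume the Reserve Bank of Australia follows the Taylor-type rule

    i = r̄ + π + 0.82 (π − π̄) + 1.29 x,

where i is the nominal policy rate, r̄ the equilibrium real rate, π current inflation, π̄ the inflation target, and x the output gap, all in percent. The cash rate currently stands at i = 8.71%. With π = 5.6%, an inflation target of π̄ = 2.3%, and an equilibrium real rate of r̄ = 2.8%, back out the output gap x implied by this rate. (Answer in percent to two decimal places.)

-1.86%

1.29 x = 8.71 − 2.8 − 5.6 − 0.82 × (5.6 − 2.3) = -2.396
x = -2.396 / 1.29 = -1.86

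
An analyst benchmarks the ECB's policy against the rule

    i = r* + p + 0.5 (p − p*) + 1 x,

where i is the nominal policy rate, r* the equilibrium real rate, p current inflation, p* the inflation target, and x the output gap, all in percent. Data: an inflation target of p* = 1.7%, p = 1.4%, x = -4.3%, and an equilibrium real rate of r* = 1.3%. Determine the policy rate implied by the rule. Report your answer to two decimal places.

i = 1.3 + 1.4 + 0.5 × (1.4 − 1.7) + 1 × (-4.3)
   = 1.3 + 1.4 − 0.15 − 4.3 = -1.75

-1.75%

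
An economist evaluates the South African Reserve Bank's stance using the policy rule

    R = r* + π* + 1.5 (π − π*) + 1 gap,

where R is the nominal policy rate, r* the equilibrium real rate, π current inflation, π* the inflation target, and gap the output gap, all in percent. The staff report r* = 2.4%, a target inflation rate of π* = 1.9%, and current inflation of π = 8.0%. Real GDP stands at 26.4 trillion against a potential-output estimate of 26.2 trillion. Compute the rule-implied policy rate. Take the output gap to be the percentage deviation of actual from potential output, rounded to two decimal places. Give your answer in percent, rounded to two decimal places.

Output gap = 100 × (26.4 − 26.2) / 26.2 = 0.76%.
R = 2.40 + 1.90 + 1.5 × (8.00 − 1.90) + 1 × 0.76
   = 2.40 + 1.9 + 9.15 + 0.76 = 14.21

14.21%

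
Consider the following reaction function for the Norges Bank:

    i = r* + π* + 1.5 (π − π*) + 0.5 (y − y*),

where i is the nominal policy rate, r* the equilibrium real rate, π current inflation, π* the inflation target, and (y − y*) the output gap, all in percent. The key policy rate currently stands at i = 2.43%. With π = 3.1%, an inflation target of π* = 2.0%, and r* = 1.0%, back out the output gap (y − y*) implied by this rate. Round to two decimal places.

0.5 (y − y*) = 2.43 − 1.0 − 2.0 − 1.5 × (3.1 − 2.0) = -2.22
(y − y*) = -2.22 / 0.5 = -4.44

-4.44%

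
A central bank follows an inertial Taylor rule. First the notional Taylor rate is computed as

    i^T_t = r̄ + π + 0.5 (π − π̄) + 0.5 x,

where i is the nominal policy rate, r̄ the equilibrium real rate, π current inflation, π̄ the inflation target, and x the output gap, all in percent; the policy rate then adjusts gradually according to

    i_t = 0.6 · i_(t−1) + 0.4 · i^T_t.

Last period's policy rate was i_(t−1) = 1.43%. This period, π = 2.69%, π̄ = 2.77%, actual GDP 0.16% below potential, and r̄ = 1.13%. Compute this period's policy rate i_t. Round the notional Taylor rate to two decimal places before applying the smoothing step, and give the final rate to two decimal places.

2.34%

Output 0.16% below potential → x = -0.16.
i^T_t = 1.13 + 2.69 + 0.5 × (2.69 − 2.77) + 0.5 × (-0.16)
   = 1.13 + 2.69 − 0.04 − 0.08 = 3.70
i_t = 0.6 × 1.43 + 0.4 × 3.70 = 0.858 + 1.48 = 2.34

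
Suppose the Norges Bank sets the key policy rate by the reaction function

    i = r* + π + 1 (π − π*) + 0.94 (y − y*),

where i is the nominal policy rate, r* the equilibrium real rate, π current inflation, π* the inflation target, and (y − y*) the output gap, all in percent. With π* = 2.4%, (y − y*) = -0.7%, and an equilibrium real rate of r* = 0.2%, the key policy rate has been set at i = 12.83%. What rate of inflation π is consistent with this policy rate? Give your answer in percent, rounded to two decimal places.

7.84%

Collecting π: i = r* + (1 + 1) π − 1 π* + 0.94 (y − y*)
2 π = 12.83 − 0.2 + 1 × 2.4 − 0.94 × (-0.7) = 15.688
π = 15.688 / 2 = 7.84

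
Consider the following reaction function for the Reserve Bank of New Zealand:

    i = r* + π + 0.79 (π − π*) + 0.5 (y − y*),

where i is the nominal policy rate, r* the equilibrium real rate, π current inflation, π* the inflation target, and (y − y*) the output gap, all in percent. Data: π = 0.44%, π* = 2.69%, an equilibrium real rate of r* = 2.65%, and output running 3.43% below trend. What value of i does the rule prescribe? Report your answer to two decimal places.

Output 3.43% below potential → (y − y*) = -3.43.
i = 2.65 + 0.44 + 0.79 × (0.44 − 2.69) + 0.5 × (-3.43)
   = 2.65 + 0.44 − 1.7775 − 1.715 = -0.40

-0.40%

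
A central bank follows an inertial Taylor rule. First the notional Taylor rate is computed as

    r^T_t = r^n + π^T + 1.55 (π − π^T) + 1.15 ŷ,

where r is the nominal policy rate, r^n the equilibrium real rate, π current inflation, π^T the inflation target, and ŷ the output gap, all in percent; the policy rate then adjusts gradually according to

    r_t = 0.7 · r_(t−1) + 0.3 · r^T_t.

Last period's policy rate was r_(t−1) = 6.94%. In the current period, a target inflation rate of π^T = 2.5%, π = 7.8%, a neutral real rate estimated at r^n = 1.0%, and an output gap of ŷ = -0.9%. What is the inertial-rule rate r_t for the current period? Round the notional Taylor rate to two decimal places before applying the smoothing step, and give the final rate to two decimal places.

8.06%

r^T_t = 1.0 + 2.5 + 1.55 × (7.8 − 2.5) + 1.15 × (-0.9)
   = 1.0 + 2.5 + 8.215 − 1.035 = 10.68
r_t = 0.7 × 6.94 + 0.3 × 10.68 = 4.858 + 3.204 = 8.06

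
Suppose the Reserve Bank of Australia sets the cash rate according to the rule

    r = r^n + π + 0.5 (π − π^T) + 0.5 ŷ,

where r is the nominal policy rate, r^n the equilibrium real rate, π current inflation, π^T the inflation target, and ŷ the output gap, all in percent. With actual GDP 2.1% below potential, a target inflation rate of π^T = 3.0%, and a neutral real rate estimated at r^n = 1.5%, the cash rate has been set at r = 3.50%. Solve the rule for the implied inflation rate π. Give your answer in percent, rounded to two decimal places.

Output 2.1% below potential → ŷ = -2.1.
Collecting π: r = r^n + (1 + 0.5) π − 0.5 π^T + 0.5 ŷ
1.5 π = 3.50 − 1.5 + 0.5 × 3.0 − 0.5 × (-2.1) = 4.55
π = 4.55 / 1.5 = 3.03

3.03%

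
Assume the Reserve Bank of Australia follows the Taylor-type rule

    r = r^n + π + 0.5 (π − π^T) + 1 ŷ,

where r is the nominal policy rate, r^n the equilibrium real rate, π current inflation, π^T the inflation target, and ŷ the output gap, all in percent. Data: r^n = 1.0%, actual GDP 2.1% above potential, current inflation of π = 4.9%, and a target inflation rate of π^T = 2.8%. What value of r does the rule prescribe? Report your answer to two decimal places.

9.05%

Output 2.1% above potential → ŷ = 2.1.
r = 1.0 + 4.9 + 0.5 × (4.9 − 2.8) + 1 × 2.1
   = 1.0 + 4.9 + 1.05 + 2.1 = 9.05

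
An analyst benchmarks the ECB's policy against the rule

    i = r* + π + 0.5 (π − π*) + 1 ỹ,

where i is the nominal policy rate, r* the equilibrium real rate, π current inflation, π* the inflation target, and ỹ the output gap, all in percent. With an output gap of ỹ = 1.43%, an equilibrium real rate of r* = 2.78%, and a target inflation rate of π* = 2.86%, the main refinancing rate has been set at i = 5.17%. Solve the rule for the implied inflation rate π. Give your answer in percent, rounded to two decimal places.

Collecting π: i = r* + (1 + 0.5) π − 0.5 π* + 1 ỹ
1.5 π = 5.17 − 2.78 + 0.5 × 2.86 − 1 × 1.43 = 2.39
π = 2.39 / 1.5 = 1.59

1.59%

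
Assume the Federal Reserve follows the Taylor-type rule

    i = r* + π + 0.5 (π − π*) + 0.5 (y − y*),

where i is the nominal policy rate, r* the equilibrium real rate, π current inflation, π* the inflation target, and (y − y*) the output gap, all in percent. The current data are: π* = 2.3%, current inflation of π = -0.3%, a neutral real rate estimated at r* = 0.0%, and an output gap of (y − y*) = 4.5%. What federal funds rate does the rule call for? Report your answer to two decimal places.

0.65%

i = 0.0 + (-0.3) + 0.5 × (-0.3 − 2.3) + 0.5 × 4.5
   = 0.0 − 0.3 − 1.3 + 2.25 = 0.65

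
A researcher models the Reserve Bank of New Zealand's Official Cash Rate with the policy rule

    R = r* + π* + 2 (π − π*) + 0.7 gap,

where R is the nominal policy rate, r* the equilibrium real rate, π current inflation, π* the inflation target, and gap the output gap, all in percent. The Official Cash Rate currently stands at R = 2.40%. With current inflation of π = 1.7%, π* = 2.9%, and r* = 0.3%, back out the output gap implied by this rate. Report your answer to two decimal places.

0.7 gap = 2.40 − 0.3 − 2.9 − 2 × (1.7 − 2.9) = 1.6
gap = 1.6 / 0.7 = 2.29

2.29%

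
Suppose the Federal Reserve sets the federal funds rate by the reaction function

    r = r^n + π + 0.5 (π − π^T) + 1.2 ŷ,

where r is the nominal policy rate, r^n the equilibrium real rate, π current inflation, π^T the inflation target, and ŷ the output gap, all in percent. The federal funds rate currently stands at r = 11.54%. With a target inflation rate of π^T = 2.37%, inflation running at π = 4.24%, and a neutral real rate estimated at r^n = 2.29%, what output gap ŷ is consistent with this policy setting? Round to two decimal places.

1.2 ŷ = 11.54 − 2.29 − 4.24 − 0.5 × (4.24 − 2.37) = 4.075
ŷ = 4.075 / 1.2 = 3.40

3.40%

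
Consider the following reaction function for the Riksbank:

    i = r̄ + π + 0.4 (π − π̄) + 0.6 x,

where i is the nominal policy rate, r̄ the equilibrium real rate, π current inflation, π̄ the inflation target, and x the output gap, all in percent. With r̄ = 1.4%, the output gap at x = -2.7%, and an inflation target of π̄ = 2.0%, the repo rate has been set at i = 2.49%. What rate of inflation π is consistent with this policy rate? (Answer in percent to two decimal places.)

2.51%

Collecting π: i = r̄ + (1 + 0.4) π − 0.4 π̄ + 0.6 x
1.4 π = 2.49 − 1.4 + 0.4 × 2.0 − 0.6 × (-2.7) = 3.51
π = 3.51 / 1.4 = 2.51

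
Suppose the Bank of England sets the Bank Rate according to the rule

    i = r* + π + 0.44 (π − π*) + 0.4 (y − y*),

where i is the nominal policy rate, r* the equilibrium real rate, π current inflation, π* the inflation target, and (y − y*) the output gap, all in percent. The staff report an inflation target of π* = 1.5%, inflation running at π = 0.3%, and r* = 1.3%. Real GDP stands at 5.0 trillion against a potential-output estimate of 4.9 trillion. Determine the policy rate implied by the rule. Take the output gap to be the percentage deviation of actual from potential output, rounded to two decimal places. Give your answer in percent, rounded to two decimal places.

1.89%

Output gap = 100 × (5.0 − 4.9) / 4.9 = 2.04%.
i = 1.30 + 0.30 + 0.44 × (0.30 − 1.50) + 0.4 × 2.04
   = 1.30 + 0.3 − 0.528 + 0.816 = 1.89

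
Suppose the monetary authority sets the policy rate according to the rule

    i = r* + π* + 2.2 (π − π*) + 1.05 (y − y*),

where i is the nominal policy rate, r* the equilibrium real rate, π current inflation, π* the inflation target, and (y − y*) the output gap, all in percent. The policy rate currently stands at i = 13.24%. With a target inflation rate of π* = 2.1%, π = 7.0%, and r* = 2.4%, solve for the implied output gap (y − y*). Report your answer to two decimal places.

1.05 (y − y*) = 13.24 − 2.4 − 2.1 − 2.2 × (7.0 − 2.1) = -2.04
(y − y*) = -2.04 / 1.05 = -1.94

-1.94%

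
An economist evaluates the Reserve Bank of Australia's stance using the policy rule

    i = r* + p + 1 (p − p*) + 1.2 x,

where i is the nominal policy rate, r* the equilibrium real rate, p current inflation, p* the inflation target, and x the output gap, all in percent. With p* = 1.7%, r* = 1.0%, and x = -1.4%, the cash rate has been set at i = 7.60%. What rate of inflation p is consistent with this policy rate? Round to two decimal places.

Collecting p: i = r* + (1 + 1) p − 1 p* + 1.2 x
2 p = 7.60 − 1.0 + 1 × 1.7 − 1.2 × (-1.4) = 9.98
p = 9.98 / 2 = 4.99

4.99%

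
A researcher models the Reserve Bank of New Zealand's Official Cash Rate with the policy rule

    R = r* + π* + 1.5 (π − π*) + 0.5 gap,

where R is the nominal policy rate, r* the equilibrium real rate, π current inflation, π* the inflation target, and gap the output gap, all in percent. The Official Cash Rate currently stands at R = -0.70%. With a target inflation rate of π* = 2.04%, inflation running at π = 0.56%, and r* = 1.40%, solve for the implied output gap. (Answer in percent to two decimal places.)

-3.84%

0.5 gap = -0.70 − 1.40 − 2.04 − 1.5 × (0.56 − 2.04) = -1.92
gap = -1.92 / 0.5 = -3.84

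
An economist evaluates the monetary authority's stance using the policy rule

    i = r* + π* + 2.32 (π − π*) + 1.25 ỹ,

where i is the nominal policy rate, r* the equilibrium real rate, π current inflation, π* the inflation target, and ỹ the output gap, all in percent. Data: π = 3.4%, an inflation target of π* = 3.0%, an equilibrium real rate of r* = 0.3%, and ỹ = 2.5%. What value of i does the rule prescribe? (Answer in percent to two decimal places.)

i = 0.3 + 3.0 + 2.32 × (3.4 − 3.0) + 1.25 × 2.5
   = 0.3 + 3 + 0.928 + 3.125 = 7.35

7.35%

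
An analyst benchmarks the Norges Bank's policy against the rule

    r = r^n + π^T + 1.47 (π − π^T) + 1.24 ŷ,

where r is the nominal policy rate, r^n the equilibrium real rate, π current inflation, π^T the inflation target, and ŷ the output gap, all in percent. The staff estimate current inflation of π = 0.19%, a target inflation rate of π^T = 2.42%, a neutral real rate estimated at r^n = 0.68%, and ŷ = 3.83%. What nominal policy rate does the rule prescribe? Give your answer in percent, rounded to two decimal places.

4.57%

r = 0.68 + 2.42 + 1.47 × (0.19 − 2.42) + 1.24 × 3.83
   = 0.68 + 2.42 − 3.2781 + 4.7492 = 4.57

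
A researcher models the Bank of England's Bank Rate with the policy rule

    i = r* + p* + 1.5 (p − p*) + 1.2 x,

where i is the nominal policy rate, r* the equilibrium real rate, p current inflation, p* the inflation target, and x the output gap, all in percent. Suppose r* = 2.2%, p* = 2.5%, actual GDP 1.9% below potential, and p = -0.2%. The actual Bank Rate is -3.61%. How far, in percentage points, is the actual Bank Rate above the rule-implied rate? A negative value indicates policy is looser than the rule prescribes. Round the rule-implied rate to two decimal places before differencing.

Output 1.9% below potential → x = -1.9.
i = 2.2 + 2.5 + 1.5 × (-0.2 − 2.5) + 1.2 × (-1.9)
   = 2.2 + 2.5 − 4.05 − 2.28 = -1.63
Deviation = -3.61 − (-1.63) = -1.98 pp.

-1.98 pp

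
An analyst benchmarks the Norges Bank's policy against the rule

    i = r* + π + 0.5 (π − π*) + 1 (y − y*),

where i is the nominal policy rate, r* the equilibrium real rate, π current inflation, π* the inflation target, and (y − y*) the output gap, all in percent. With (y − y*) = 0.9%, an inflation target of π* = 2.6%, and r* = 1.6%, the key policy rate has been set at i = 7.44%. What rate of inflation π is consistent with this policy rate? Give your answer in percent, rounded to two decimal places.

4.16%

Collecting π: i = r* + (1 + 0.5) π − 0.5 π* + 1 (y − y*)
1.5 π = 7.44 − 1.6 + 0.5 × 2.6 − 1 × 0.9 = 6.24
π = 6.24 / 1.5 = 4.16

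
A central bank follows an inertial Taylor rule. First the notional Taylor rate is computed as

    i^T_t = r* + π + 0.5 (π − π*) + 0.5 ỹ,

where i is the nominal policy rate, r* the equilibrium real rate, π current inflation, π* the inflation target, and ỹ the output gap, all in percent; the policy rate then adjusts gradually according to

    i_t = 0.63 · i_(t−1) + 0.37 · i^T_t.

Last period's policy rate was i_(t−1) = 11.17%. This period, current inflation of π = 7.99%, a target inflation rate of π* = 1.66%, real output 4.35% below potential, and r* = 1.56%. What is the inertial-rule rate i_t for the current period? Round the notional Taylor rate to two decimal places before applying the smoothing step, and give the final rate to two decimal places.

Output 4.35% below potential → ỹ = -4.35.
i^T_t = 1.56 + 7.99 + 0.5 × (7.99 − 1.66) + 0.5 × (-4.35)
   = 1.56 + 7.99 + 3.165 − 2.175 = 10.54
i_t = 0.63 × 11.17 + 0.37 × 10.54 = 7.0371 + 3.8998 = 10.94

10.94%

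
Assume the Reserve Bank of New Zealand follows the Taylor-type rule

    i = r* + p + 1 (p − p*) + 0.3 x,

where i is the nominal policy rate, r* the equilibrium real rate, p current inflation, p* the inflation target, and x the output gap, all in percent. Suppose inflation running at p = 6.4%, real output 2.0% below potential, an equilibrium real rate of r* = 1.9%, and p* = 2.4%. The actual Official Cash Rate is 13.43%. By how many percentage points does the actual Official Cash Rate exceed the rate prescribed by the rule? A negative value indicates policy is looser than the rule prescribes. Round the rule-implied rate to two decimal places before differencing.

1.73 pp

Output 2.0% below potential → x = -2.0.
i = 1.9 + 6.4 + 1 × (6.4 − 2.4) + 0.3 × (-2.0)
   = 1.9 + 6.4 + 4 − 0.6 = 11.70
Deviation = 13.43 − 11.70 = 1.73 pp.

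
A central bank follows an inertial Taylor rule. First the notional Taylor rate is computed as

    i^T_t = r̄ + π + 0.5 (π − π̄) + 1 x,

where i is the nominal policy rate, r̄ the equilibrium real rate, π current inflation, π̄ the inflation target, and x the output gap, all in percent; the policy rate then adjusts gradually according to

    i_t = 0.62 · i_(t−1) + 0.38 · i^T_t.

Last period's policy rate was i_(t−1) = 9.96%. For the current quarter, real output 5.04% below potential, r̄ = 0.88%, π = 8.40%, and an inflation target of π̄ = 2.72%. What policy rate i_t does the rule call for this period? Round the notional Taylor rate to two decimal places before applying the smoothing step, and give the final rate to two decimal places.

8.87%

Output 5.04% below potential → x = -5.04.
i^T_t = 0.88 + 8.40 + 0.5 × (8.40 − 2.72) + 1 × (-5.04)
   = 0.88 + 8.4 + 2.84 − 5.04 = 7.08
i_t = 0.62 × 9.96 + 0.38 × 7.08 = 6.1752 + 2.6904 = 8.87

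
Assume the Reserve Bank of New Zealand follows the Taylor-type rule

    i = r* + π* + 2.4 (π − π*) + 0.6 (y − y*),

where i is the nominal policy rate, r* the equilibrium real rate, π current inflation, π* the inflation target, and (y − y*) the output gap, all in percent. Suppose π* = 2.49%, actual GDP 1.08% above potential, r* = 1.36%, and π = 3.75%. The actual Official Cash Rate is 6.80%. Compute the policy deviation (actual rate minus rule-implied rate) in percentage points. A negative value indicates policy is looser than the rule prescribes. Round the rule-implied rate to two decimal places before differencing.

-0.72 pp

Output 1.08% above potential → (y − y*) = 1.08.
i = 1.36 + 2.49 + 2.4 × (3.75 − 2.49) + 0.6 × 1.08
   = 1.36 + 2.49 + 3.024 + 0.648 = 7.52
Deviation = 6.80 − 7.52 = -0.72 pp.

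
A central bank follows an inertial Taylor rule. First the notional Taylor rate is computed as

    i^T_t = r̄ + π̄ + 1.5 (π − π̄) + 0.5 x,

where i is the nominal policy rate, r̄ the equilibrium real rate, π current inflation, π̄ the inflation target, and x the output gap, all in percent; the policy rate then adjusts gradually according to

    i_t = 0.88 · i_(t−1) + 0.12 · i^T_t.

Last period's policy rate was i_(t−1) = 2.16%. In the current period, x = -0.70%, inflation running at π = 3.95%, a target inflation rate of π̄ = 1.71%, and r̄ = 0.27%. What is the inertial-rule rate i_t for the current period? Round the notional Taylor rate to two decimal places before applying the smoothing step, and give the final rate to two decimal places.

i^T_t = 0.27 + 1.71 + 1.5 × (3.95 − 1.71) + 0.5 × (-0.70)
   = 0.27 + 1.71 + 3.36 − 0.35 = 4.99
i_t = 0.88 × 2.16 + 0.12 × 4.99 = 1.9008 + 0.5988 = 2.50

2.50%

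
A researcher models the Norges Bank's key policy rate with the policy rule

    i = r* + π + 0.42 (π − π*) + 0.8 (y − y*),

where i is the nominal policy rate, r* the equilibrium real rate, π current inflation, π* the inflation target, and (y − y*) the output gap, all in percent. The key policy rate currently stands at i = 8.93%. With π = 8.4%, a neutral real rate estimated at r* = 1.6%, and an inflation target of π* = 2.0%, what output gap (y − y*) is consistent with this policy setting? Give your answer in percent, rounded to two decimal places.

0.8 (y − y*) = 8.93 − 1.6 − 8.4 − 0.42 × (8.4 − 2.0) = -3.758
(y − y*) = -3.758 / 0.8 = -4.70

-4.70%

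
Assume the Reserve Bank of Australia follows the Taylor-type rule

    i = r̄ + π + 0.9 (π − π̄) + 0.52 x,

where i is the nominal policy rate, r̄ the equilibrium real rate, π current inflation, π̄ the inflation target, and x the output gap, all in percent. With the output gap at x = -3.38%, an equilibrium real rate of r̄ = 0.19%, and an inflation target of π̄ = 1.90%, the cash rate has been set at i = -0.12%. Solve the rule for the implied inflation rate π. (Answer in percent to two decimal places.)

Collecting π: i = r̄ + (1 + 0.9) π − 0.9 π̄ + 0.52 x
1.9 π = -0.12 − 0.19 + 0.9 × 1.90 − 0.52 × (-3.38) = 3.1576
π = 3.1576 / 1.9 = 1.66

1.66%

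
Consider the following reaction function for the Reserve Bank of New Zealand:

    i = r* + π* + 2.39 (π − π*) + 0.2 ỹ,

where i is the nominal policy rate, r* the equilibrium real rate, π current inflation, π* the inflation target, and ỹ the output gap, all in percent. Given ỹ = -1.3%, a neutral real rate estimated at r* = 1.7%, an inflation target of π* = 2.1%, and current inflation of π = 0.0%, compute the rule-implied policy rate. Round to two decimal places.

i = 1.7 + 2.1 + 2.39 × (0.0 − 2.1) + 0.2 × (-1.3)
   = 1.7 + 2.1 − 5.019 − 0.26 = -1.48

-1.48%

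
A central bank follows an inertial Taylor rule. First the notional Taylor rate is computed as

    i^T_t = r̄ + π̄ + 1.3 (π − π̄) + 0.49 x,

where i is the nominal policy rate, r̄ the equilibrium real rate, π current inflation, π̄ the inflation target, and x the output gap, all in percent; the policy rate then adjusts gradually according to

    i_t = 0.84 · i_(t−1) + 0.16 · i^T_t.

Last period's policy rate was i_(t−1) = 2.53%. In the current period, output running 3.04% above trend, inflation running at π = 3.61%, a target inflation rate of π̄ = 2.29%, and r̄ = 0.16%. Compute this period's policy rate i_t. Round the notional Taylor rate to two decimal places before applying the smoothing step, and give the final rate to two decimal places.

3.03%

Output 3.04% above potential → x = 3.04.
i^T_t = 0.16 + 2.29 + 1.3 × (3.61 − 2.29) + 0.49 × 3.04
   = 0.16 + 2.29 + 1.716 + 1.4896 = 5.66
i_t = 0.84 × 2.53 + 0.16 × 5.66 = 2.1252 + 0.9056 = 3.03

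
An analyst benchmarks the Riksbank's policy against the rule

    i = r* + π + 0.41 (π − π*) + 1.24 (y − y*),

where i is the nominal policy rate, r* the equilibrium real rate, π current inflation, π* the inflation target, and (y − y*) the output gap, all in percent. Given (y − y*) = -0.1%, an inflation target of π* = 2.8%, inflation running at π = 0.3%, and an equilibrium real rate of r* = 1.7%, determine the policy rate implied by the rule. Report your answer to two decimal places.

0.85%

i = 1.7 + 0.3 + 0.41 × (0.3 − 2.8) + 1.24 × (-0.1)
   = 1.7 + 0.3 − 1.025 − 0.124 = 0.85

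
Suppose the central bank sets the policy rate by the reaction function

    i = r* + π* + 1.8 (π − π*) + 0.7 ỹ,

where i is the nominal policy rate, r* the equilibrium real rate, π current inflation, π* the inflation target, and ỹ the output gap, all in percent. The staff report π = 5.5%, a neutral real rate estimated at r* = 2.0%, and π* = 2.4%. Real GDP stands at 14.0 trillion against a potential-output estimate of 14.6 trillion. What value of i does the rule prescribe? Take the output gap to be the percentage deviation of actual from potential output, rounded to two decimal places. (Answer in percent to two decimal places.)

Output gap = 100 × (14.0 − 14.6) / 14.6 = -4.11%.
i = 2.00 + 2.40 + 1.8 × (5.50 − 2.40) + 0.7 × (-4.11)
   = 2.00 + 2.4 + 5.58 − 2.877 = 7.10

7.10%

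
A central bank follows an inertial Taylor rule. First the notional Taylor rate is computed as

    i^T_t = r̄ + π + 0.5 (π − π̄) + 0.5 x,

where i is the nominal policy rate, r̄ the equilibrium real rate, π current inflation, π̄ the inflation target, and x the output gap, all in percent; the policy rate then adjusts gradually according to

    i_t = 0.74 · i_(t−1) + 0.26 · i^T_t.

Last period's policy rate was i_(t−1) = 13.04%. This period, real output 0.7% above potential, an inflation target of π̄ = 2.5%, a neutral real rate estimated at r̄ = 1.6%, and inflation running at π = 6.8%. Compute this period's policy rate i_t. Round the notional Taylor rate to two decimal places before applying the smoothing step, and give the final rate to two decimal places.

Output 0.7% above potential → x = 0.7.
i^T_t = 1.6 + 6.8 + 0.5 × (6.8 − 2.5) + 0.5 × 0.7
   = 1.6 + 6.8 + 2.15 + 0.35 = 10.90
i_t = 0.74 × 13.04 + 0.26 × 10.90 = 9.6496 + 2.834 = 12.48

12.48%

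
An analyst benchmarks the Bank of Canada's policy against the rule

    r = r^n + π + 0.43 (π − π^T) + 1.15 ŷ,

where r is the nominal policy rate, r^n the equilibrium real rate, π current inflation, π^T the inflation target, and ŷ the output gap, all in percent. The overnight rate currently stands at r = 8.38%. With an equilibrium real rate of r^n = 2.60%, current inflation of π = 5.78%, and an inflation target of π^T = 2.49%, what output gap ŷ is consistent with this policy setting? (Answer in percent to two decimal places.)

1.15 ŷ = 8.38 − 2.60 − 5.78 − 0.43 × (5.78 − 2.49) = -1.4147
ŷ = -1.4147 / 1.15 = -1.23

-1.23%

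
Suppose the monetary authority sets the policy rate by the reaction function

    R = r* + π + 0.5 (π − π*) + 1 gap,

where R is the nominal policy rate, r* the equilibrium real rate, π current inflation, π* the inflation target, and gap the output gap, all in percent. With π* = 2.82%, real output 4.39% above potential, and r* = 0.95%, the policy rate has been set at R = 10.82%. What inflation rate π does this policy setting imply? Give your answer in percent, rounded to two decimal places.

Output 4.39% above potential → gap = 4.39.
Collecting π: R = r* + (1 + 0.5) π − 0.5 π* + 1 gap
1.5 π = 10.82 − 0.95 + 0.5 × 2.82 − 1 × 4.39 = 6.89
π = 6.89 / 1.5 = 4.59

4.59%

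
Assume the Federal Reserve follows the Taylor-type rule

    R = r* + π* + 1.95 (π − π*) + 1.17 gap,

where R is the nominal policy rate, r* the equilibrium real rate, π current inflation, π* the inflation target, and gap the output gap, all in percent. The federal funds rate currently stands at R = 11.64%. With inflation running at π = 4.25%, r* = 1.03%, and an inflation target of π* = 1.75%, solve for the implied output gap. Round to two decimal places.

1.17 gap = 11.64 − 1.03 − 1.75 − 1.95 × (4.25 − 1.75) = 3.985
gap = 3.985 / 1.17 = 3.41

3.41%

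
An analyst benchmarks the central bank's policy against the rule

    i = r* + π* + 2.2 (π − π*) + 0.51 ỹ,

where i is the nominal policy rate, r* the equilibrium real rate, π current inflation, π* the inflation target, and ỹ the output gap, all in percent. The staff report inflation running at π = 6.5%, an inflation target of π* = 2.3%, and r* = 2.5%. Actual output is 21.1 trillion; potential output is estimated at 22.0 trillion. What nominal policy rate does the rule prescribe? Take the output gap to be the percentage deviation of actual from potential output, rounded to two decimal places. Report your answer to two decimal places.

Output gap = 100 × (21.1 − 22.0) / 22.0 = -4.09%.
i = 2.50 + 2.30 + 2.2 × (6.50 − 2.30) + 0.51 × (-4.09)
   = 2.50 + 2.3 + 9.24 − 2.0859 = 11.95

11.95%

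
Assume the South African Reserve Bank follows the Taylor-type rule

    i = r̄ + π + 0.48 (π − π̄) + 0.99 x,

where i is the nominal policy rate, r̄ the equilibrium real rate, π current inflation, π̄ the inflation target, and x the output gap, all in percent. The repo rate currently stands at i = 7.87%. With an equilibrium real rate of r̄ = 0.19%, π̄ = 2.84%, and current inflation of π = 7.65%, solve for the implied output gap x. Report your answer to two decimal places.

0.99 x = 7.87 − 0.19 − 7.65 − 0.48 × (7.65 − 2.84) = -2.2788
x = -2.2788 / 0.99 = -2.30

-2.30%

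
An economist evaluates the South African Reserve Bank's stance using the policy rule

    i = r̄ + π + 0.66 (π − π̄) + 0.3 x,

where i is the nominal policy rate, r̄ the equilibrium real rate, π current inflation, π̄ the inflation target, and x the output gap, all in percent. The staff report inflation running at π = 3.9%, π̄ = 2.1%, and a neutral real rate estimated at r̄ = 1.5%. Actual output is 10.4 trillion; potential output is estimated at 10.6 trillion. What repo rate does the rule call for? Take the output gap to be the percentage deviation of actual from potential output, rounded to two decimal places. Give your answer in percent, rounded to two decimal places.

6.02%

Output gap = 100 × (10.4 − 10.6) / 10.6 = -1.89%.
i = 1.50 + 3.90 + 0.66 × (3.90 − 2.10) + 0.3 × (-1.89)
   = 1.50 + 3.9 + 1.188 − 0.567 = 6.02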